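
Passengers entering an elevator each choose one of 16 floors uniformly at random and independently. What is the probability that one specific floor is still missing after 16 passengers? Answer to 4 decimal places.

0.3561

Each passenger misses the fixed floor with probability (16-1)/16 = 15/16, independently.
P(still missing after 16) = (15/16)^16 = 0.35607.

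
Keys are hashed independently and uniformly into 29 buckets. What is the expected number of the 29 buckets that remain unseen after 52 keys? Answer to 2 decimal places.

For each bucket, P(unseen after 52) = (28/29)^52 = 0.161.
By linearity of expectation, E[unseen] = 29·(28/29)^52 = 4.676.

4.68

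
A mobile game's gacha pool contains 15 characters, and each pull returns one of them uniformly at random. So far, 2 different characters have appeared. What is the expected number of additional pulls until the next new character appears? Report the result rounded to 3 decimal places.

1.154

The number of pulls until the next new character is geometric with success probability 13/15, so its mean is 15/13.
E = 15/13 = 1.1538.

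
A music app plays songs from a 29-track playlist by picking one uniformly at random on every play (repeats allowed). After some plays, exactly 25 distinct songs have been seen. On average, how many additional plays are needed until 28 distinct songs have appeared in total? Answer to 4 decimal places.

31.4167

With k distinct songs already seen, the next new one takes an expected 29/(29-k) plays.
Sum over k = 25,...,27: E = 29/4 + 29/3 + 29/2 = 31.41667.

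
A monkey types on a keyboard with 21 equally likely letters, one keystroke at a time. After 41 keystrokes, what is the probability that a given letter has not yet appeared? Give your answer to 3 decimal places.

0.135

On each keystroke the fixed letter fails to appear with probability 20/21.
P(still missing after 41) = (20/21)^41 = 0.1353.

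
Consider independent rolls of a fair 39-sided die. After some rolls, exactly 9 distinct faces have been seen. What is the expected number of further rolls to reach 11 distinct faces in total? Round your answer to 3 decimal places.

From k distinct to k+1 distinct takes on average 39/(39-k) rolls.
Sum over k = 9,...,10: E = 39/30 + 39/29 = 2.6448.

2.645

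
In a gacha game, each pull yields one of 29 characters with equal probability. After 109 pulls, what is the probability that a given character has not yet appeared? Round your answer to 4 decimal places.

0.0218

On each pull the fixed character fails to appear with probability 28/29.
P(still missing after 109) = (28/29)^109 = 0.02182.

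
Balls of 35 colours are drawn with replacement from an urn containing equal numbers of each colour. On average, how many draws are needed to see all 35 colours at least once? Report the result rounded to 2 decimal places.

145.14

After k distinct colours have appeared, the next draw gives a new one with probability (35-k)/35, so the expected wait for the (k+1)-th is 35/(35-k).
E[T] = 35/35 + 35/34 + 35/33 + ... + 35/2 + 35/1 = 35·H_{35}.
H_{35} = 4.147, so E[T] = 145.137.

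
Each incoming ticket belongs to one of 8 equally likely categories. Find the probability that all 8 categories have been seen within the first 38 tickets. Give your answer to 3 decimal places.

0.950

Let A_i be the event that category i is missing after 38 tickets. By inclusion–exclusion on the A_i,
P(all seen) = Σ_{j=0}^{8} (-1)^j C(8,j)((8-j)/8)^38
= 1.0000 - 0.0500 + 0.0005 - 0.0000 + 0.0000 - 0.0000 + 0.0000 - 0.0000 + 0.0000
= 0.9505.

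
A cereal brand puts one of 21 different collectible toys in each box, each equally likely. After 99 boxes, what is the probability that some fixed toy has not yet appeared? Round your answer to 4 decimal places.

0.0080

Each box misses the fixed toy with probability (21-1)/21 = 20/21, independently.
P(still missing after 99) = (20/21)^99 = 0.00798.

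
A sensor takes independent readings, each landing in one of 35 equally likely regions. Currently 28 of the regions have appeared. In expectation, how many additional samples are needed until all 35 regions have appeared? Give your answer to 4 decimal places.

The wait to go from k to k+1 distinct regions is geometric with mean 35/(35-k).
Sum over k = 28,...,34: E = 35/7 + 35/6 + 35/5 + ... + 35/2 + 35/1 = 90.75000.

90.7500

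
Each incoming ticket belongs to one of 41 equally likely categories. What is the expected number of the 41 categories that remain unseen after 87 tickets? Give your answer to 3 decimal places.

For each category, P(unseen after 87) = (40/41)^87 = 0.1167.
By linearity of expectation, E[unseen] = 41·(40/41)^87 = 4.7842.

4.784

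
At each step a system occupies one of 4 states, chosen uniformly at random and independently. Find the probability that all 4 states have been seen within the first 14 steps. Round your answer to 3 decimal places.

By inclusion–exclusion over which states are missing,
P(all seen) = Σ_{j=0}^{4} (-1)^j C(4,j)((4-j)/4)^14
= 1.0000 - 0.0713 + 0.0004 - 0.0000 + 0.0000
= 0.9291.

0.929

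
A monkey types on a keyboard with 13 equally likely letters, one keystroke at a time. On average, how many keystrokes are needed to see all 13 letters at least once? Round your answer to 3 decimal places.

After k distinct letters have appeared, the next keystroke gives a new one with probability (13-k)/13, so the expected wait for the (k+1)-th is 13/(13-k).
E[T] = 13/13 + 13/12 + 13/11 + ... + 13/2 + 13/1 = 13·H_{13}.
H_{13} = 3.1801, so E[T] = 41.3417.

41.342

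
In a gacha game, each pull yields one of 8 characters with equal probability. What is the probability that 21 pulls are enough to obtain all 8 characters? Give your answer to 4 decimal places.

By inclusion–exclusion over which characters are missing,
P(all seen) = Σ_{j=0}^{8} (-1)^j C(8,j)((8-j)/8)^21
= 1.00000 - 0.48446 + 0.06660 - 0.00290 + 0.00003 - 0.00000 + 0.00000 - 0.00000 + 0.00000
= 0.57927.

0.5793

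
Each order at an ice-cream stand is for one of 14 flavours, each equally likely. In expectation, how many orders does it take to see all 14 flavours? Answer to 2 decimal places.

After k distinct flavours have appeared, the next order gives a new one with probability (14-k)/14, so the expected wait for the (k+1)-th is 14/(14-k).
E[T] = 14/14 + 14/13 + 14/12 + ... + 14/2 + 14/1 = 14·H_{14}.
H_{14} = 3.252, so E[T] = 45.522.

45.52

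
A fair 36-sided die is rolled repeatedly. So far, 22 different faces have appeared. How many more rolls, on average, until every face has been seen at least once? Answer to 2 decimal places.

117.06

With k distinct faces already seen, the next new one takes an expected 36/(36-k) rolls.
Sum over k = 22,...,35: E = 36/14 + 36/13 + 36/12 + ... + 36/2 + 36/1 = 117.056.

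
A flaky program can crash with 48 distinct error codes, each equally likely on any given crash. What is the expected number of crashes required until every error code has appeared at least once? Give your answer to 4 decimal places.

Split into phases: going from k distinct to k+1 distinct takes on average 48/(48-k) crashes.
E[T] = 48/48 + 48/47 + 48/46 + ... + 48/2 + 48/1 = 48·H_{48}.
H_{48} = 4.45880, so E[T] = 214.02226.

214.0223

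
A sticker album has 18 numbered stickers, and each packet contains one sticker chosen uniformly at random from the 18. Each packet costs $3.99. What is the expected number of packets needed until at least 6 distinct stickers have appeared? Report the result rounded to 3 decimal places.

7.054

With k distinct stickers already seen, the next new one arrives after an expected 18/(18-k) packets.
Sum over k = 0,...,5: E = 18/18 + 18/17 + 18/16 + 18/15 + 18/14 + 18/13 = 7.0542.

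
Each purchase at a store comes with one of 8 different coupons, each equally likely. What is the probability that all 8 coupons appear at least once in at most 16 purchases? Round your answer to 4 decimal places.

Let A_i be the event that coupon i is missing after 16 purchases. By inclusion–exclusion on the A_i,
P(all seen) = Σ_{j=0}^{8} (-1)^j C(8,j)((8-j)/8)^16
= 1.00000 - 0.94454 + 0.28063 - 0.03036 + 0.00107 - 0.00001 + 0.00000 - 0.00000 + 0.00000
= 0.30680.

0.3068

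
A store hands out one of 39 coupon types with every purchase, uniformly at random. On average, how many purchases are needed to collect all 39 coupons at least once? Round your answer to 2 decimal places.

165.89

Split into phases: going from k distinct to k+1 distinct takes on average 39/(39-k) purchases.
E[T] = 39/39 + 39/38 + 39/37 + ... + 39/2 + 39/1 = 39·H_{39}.
H_{39} = 4.254, so E[T] = 165.888.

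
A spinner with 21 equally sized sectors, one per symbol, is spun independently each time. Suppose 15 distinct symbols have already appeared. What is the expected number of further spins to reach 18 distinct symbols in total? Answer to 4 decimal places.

From k distinct to k+1 distinct takes on average 21/(21-k) spins.
Sum over k = 15,...,17: E = 21/6 + 21/5 + 21/4 = 12.95000.

12.9500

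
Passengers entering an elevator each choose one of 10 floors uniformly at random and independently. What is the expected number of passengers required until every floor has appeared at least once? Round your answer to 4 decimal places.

29.2897

Split into phases: going from k distinct to k+1 distinct takes on average 10/(10-k) passengers.
E[T] = 10/10 + 10/9 + 10/8 + ... + 10/2 + 10/1 = 10·H_{10}.
H_{10} = 2.92897, so E[T] = 29.28968.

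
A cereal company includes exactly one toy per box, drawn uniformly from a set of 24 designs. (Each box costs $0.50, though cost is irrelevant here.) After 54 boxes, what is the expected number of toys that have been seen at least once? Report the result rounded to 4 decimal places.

21.5895

For each toy, P(seen in 54 boxes) = 1 - (23/24)^54 = 0.89956.
By linearity of expectation, E[distinct seen] = 24·(1 - (23/24)^54) = 21.58950.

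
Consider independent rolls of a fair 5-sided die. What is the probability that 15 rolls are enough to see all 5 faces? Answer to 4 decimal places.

0.8288

By inclusion–exclusion over which faces are missing,
P(all seen) = Σ_{j=0}^{5} (-1)^j C(5,j)((5-j)/5)^15
= 1.00000 - 0.17592 + 0.00470 - 0.00001 + 0.00000 - 0.00000
= 0.82877.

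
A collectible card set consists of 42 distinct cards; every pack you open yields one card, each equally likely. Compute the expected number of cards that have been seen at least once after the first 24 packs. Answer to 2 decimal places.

For each card, P(seen in 24 packs) = 1 - (41/42)^24 = 0.439.
By linearity of expectation, E[distinct seen] = 42·(1 - (41/42)^24) = 18.445.

18.45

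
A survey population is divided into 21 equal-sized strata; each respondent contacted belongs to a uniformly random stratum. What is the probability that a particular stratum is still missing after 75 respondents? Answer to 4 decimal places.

0.0258

On each respondent the fixed stratum fails to appear with probability 20/21.
P(still missing after 75) = (20/21)^75 = 0.02575.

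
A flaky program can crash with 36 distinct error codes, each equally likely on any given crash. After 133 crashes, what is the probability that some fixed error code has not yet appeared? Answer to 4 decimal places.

0.0236

On each crash the fixed error code fails to appear with probability 35/36.
P(still missing after 133) = (35/36)^133 = 0.02359.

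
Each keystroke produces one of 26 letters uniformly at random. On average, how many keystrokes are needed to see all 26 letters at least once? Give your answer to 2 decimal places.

Split into phases: going from k distinct to k+1 distinct takes on average 26/(26-k) keystrokes.
E[T] = 26/26 + 26/25 + 26/24 + ... + 26/2 + 26/1 = 26·H_{26}.
H_{26} = 3.854, so E[T] = 100.215.

100.21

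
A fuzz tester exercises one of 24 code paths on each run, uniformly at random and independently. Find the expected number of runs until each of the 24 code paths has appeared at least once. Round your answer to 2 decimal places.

90.62

The wait to go from k to k+1 distinct code paths is geometric with mean 24/(24-k).
E[T] = 24/24 + 24/23 + 24/22 + ... + 24/2 + 24/1 = 24·H_{24}.
H_{24} = 3.776, so E[T] = 90.623.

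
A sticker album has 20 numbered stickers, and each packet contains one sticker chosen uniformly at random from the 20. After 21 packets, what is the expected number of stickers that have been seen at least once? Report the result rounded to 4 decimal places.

For each sticker, P(seen in 21 packets) = 1 - (19/20)^21 = 0.65944.
By linearity of expectation, E[distinct seen] = 20·(1 - (19/20)^21) = 13.18877.

13.1888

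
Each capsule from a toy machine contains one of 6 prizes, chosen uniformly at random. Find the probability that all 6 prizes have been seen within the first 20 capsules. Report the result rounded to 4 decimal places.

By inclusion–exclusion over which prizes are missing,
P(all seen) = Σ_{j=0}^{6} (-1)^j C(6,j)((6-j)/6)^20
= 1.00000 - 0.15650 + 0.00451 - 0.00002 + 0.00000 - 0.00000 + 0.00000
= 0.84799.

0.8480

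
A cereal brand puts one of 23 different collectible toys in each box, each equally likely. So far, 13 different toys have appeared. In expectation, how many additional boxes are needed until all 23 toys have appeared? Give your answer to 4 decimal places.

From k distinct to k+1 distinct takes on average 23/(23-k) boxes.
Sum over k = 13,...,22: E = 23/10 + 23/9 + 23/8 + ... + 23/2 + 23/1 = 67.36627.

67.3663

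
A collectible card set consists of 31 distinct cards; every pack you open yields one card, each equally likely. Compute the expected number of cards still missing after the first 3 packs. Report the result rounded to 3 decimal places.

For each card, P(unseen after 3) = (30/31)^3 = 0.9063.
By linearity of expectation, E[unseen] = 31·(30/31)^3 = 28.0957.

28.096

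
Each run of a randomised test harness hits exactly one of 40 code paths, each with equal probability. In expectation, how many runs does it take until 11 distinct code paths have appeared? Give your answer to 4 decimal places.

12.6756

Going from k to k+1 distinct takes a geometric number of runs with mean 40/(40-k).
Sum over k = 0,...,10: E = 40/40 + 40/39 + 40/38 + ... + 40/31 + 40/30 = 12.67557.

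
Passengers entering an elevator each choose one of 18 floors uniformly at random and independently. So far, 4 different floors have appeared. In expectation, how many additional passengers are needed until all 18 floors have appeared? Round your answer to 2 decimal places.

With k distinct floors already seen, the next new one takes an expected 18/(18-k) passengers.
Sum over k = 4,...,17: E = 18/14 + 18/13 + 18/12 + ... + 18/2 + 18/1 = 58.528.

58.53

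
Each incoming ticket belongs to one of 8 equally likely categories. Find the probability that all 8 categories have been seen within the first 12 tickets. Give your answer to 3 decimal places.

Let A_i be the event that category i is missing after 12 tickets. By inclusion–exclusion on the A_i,
P(all seen) = Σ_{j=0}^{8} (-1)^j C(8,j)((8-j)/8)^12
= 1.0000 - 1.6113 + 0.8869 - 0.1990 + 0.0171 - 0.0004 + 0.0000 - 0.0000 + 0.0000
= 0.0933.

0.093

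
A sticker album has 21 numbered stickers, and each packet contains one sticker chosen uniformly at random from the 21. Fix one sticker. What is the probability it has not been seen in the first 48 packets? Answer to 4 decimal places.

0.0961

Each packet misses the fixed sticker with probability (21-1)/21 = 20/21, independently.
P(still missing after 48) = (20/21)^48 = 0.09614.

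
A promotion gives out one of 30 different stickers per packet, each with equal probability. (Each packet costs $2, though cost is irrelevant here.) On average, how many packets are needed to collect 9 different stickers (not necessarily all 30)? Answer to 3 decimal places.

10.489

With k distinct stickers already seen, the next new one arrives after an expected 30/(30-k) packets.
Sum over k = 0,...,8: E = 30/30 + 30/29 + 30/28 + ... + 30/23 + 30/22 = 10.4889.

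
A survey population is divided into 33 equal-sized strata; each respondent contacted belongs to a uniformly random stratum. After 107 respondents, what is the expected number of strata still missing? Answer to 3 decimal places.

1.226

For each stratum, P(unseen after 107) = (32/33)^107 = 0.0372.
By linearity of expectation, E[unseen] = 33·(32/33)^107 = 1.2262.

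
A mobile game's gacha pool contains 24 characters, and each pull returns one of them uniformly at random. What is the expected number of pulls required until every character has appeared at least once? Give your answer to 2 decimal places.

Split into phases: going from k distinct to k+1 distinct takes on average 24/(24-k) pulls.
E[T] = 24/24 + 24/23 + 24/22 + ... + 24/2 + 24/1 = 24·H_{24}.
H_{24} = 3.776, so E[T] = 90.623.

90.62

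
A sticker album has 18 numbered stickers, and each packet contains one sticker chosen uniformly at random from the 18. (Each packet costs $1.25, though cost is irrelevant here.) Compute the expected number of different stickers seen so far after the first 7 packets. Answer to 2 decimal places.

For each sticker, P(seen in 7 packets) = 1 - (17/18)^7 = 0.330.
By linearity of expectation, E[distinct seen] = 18·(1 - (17/18)^7) = 5.936.

5.94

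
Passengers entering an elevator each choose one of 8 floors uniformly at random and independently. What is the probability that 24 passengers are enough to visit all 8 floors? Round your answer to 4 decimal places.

0.7028

By inclusion–exclusion over which floors are missing,
P(all seen) = Σ_{j=0}^{8} (-1)^j C(8,j)((8-j)/8)^24
= 1.00000 - 0.32455 + 0.02809 - 0.00071 + 0.00000 - 0.00000 + 0.00000 - 0.00000 + 0.00000
= 0.70284.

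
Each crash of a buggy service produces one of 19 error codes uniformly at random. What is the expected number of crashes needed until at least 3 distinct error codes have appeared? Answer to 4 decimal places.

With k distinct error codes already seen, the next new one arrives after an expected 19/(19-k) crashes.
Sum over k = 0,...,2: E = 19/19 + 19/18 + 19/17 = 3.17320.

3.1732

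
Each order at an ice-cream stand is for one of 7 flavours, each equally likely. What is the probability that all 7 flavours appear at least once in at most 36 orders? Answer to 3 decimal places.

Let A_i be the event that flavour i is missing after 36 orders. By inclusion–exclusion on the A_i,
P(all seen) = Σ_{j=0}^{7} (-1)^j C(7,j)((7-j)/7)^36
= 1.0000 - 0.0272 + 0.0001 - 0.0000 + 0.0000 - 0.0000 + 0.0000 - 0.0000
= 0.9729.

0.973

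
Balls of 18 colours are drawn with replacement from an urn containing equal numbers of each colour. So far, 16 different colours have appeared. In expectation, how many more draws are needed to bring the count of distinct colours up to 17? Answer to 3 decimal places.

9.000

With k distinct colours already seen, the next new one takes an expected 18/(18-k) draws.
Only the k = 16 term is needed: E = 18/2 = 9.0000.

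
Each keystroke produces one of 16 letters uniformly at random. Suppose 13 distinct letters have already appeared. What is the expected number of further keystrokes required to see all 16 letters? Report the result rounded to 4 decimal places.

From k distinct to k+1 distinct takes on average 16/(16-k) keystrokes.
Sum over k = 13,...,15: E = 16/3 + 16/2 + 16/1 = 29.33333.

29.3333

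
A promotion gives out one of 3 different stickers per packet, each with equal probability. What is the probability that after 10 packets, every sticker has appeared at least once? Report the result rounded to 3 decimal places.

0.948

By inclusion–exclusion over which stickers are missing,
P(all seen) = Σ_{j=0}^{3} (-1)^j C(3,j)((3-j)/3)^10
= 1.0000 - 0.0520 + 0.0001 - 0.0000
= 0.9480.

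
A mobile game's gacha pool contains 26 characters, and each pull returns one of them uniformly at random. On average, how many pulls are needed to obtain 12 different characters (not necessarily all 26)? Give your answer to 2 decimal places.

15.67

Going from k to k+1 distinct takes a geometric number of pulls with mean 26/(26-k).
Sum over k = 0,...,11: E = 26/26 + 26/25 + 26/24 + ... + 26/16 + 26/15 = 15.674.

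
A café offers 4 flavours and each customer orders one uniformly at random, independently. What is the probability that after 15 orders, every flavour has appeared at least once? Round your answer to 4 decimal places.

Let A_i be the event that flavour i is missing after 15 orders. By inclusion–exclusion on the A_i,
P(all seen) = Σ_{j=0}^{4} (-1)^j C(4,j)((4-j)/4)^15
= 1.00000 - 0.05345 + 0.00018 - 0.00000 + 0.00000
= 0.94673.

0.9467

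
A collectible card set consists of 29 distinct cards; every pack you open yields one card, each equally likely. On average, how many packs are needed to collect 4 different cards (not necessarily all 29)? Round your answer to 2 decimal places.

4.23

Going from k to k+1 distinct takes a geometric number of packs with mean 29/(29-k).
Sum over k = 0,...,3: E = 29/29 + 29/28 + 29/27 + 29/26 = 4.225.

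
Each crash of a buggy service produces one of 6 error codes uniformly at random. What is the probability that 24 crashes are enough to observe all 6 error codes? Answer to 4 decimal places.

Let A_i be the event that error code i is missing after 24 crashes. By inclusion–exclusion on the A_i,
P(all seen) = Σ_{j=0}^{6} (-1)^j C(6,j)((6-j)/6)^24
= 1.00000 - 0.07547 + 0.00089 - 0.00000 + 0.00000 - 0.00000 + 0.00000
= 0.92542.

0.9254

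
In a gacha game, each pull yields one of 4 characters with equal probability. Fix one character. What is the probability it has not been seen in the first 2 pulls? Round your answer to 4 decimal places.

On each pull the fixed character fails to appear with probability 3/4.
P(still missing after 2) = (3/4)^2 = 0.56250.

0.5625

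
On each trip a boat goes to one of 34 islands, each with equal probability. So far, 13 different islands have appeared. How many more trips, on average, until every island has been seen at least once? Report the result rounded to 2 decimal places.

123.94

From k distinct to k+1 distinct takes on average 34/(34-k) trips.
Sum over k = 13,...,33: E = 34/21 + 34/20 + 34/19 + ... + 34/2 + 34/1 = 123.942.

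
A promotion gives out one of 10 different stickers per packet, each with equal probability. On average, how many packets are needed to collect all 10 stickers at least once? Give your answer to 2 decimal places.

After k distinct stickers have appeared, the next packet gives a new one with probability (10-k)/10, so the expected wait for the (k+1)-th is 10/(10-k).
E[T] = 10/10 + 10/9 + 10/8 + ... + 10/2 + 10/1 = 10·H_{10}.
H_{10} = 2.929, so E[T] = 29.290.

29.29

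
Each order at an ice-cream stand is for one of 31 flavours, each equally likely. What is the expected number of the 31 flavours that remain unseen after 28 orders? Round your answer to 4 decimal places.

12.3774

For each flavour, P(unseen after 28) = (30/31)^28 = 0.39927.
By linearity of expectation, E[unseen] = 31·(30/31)^28 = 12.37740.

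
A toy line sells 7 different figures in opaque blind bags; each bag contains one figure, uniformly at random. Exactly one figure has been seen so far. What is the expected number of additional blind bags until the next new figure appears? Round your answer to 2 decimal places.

The number of blind bags until the next new figure is geometric with success probability 6/7, so its mean is 7/6.
E = 7/6 = 1.167.

1.17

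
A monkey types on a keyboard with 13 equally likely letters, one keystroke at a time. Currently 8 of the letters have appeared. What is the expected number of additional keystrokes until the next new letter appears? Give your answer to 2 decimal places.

2.60

The number of keystrokes until the next new letter is geometric with success probability 5/13, so its mean is 13/5.
E = 13/5 = 2.600.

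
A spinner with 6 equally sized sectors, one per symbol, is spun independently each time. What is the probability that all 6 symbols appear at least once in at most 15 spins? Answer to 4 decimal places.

Let A_i be the event that symbol i is missing after 15 spins. By inclusion–exclusion on the A_i,
P(all seen) = Σ_{j=0}^{6} (-1)^j C(6,j)((6-j)/6)^15
= 1.00000 - 0.38943 + 0.03425 - 0.00061 + 0.00000 - 0.00000 + 0.00000
= 0.64421.

0.6442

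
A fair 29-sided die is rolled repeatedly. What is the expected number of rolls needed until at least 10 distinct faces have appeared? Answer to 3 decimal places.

12.004

Going from k to k+1 distinct takes a geometric number of rolls with mean 29/(29-k).
Sum over k = 0,...,9: E = 29/29 + 29/28 + 29/27 + ... + 29/21 + 29/20 = 12.0035.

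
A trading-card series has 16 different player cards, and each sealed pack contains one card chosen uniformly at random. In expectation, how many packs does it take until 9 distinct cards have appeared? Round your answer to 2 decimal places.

12.61

Going from k to k+1 distinct takes a geometric number of packs with mean 16/(16-k).
Sum over k = 0,...,8: E = 16/16 + 16/15 + 16/14 + ... + 16/9 + 16/8 = 12.606.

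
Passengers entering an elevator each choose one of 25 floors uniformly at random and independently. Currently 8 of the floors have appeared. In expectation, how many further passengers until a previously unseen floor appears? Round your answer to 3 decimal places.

1.471

The number of passengers until the next new floor is geometric with success probability 17/25, so its mean is 25/17.
E = 25/17 = 1.4706.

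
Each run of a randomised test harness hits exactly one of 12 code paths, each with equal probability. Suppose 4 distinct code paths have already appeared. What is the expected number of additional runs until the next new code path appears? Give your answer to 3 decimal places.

1.500

Each run yields a new code path with probability (12-4)/12 = 8/12, so the wait is geometric with mean 12/8.
E = 12/8 = 1.5000.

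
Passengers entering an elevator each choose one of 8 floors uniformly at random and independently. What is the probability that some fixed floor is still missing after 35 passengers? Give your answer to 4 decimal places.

On each passenger the fixed floor fails to appear with probability 7/8.
P(still missing after 35) = (7/8)^35 = 0.00934.

0.0093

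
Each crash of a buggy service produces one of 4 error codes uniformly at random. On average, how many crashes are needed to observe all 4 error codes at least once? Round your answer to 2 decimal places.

The wait to go from k to k+1 distinct error codes is geometric with mean 4/(4-k).
E[T] = 4/4 + 4/3 + 4/2 + 4/1 = 4·H_{4}.
H_{4} = 2.083, so E[T] = 8.333.

8.33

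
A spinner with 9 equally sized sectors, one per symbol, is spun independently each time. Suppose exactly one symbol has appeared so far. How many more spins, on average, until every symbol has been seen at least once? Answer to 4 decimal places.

24.4607

The wait to go from k to k+1 distinct symbols is geometric with mean 9/(9-k).
Sum over k = 1,...,8: E = 9/8 + 9/7 + 9/6 + ... + 9/2 + 9/1 = 24.46071.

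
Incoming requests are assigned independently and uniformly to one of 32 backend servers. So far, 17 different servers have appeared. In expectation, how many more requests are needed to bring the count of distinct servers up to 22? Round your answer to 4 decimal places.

With k distinct servers already seen, the next new one takes an expected 32/(32-k) requests.
Sum over k = 17,...,21: E = 32/15 + 32/14 + 32/13 + 32/12 + 32/11 = 12.45634.

12.4563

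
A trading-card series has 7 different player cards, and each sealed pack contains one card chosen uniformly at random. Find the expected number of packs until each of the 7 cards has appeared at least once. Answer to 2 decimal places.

18.15

Split into phases: going from k distinct to k+1 distinct takes on average 7/(7-k) packs.
E[T] = 7/7 + 7/6 + 7/5 + ... + 7/2 + 7/1 = 7·H_{7}.
H_{7} = 2.593, so E[T] = 18.150.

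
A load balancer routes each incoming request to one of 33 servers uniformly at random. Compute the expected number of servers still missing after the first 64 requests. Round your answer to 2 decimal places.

For each server, P(unseen after 64) = (32/33)^64 = 0.140.
By linearity of expectation, E[unseen] = 33·(32/33)^64 = 4.605.

4.60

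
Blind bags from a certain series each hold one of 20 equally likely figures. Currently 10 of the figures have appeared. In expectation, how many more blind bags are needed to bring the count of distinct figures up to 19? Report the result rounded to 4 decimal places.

From k distinct to k+1 distinct takes on average 20/(20-k) blind bags.
Sum over k = 10,...,18: E = 20/10 + 20/9 + 20/8 + ... + 20/3 + 20/2 = 38.57937.

38.5794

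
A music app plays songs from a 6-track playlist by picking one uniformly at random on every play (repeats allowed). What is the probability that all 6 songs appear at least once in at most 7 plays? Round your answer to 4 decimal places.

Let A_i be the event that song i is missing after 7 plays. By inclusion–exclusion on the A_i,
P(all seen) = Σ_{j=0}^{6} (-1)^j C(6,j)((6-j)/6)^7
= 1.00000 - 1.67449 + 0.87791 - 0.15625 + 0.00686 - 0.00002 + 0.00000
= 0.05401.

0.0540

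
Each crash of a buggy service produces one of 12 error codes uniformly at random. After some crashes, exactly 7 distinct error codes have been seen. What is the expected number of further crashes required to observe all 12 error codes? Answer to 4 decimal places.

From k distinct to k+1 distinct takes on average 12/(12-k) crashes.
Sum over k = 7,...,11: E = 12/5 + 12/4 + 12/3 + 12/2 + 12/1 = 27.40000.

27.4000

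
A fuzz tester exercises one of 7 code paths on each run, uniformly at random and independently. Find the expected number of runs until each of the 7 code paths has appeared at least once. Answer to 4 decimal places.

The wait to go from k to k+1 distinct code paths is geometric with mean 7/(7-k).
E[T] = 7/7 + 7/6 + 7/5 + ... + 7/2 + 7/1 = 7·H_{7}.
H_{7} = 2.59286, so E[T] = 18.15000.

18.1500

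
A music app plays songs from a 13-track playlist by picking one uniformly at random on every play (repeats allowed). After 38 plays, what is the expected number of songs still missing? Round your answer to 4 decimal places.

0.6208

For each song, P(unseen after 38) = (12/13)^38 = 0.04776.
By linearity of expectation, E[unseen] = 13·(12/13)^38 = 0.62085.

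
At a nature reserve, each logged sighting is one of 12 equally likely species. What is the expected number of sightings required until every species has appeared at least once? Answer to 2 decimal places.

37.24

The wait to go from k to k+1 distinct species is geometric with mean 12/(12-k).
E[T] = 12/12 + 12/11 + 12/10 + ... + 12/2 + 12/1 = 12·H_{12}.
H_{12} = 3.103, so E[T] = 37.239.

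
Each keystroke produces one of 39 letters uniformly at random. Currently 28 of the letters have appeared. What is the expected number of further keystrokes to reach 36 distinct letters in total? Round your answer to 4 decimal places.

From k distinct to k+1 distinct takes on average 39/(39-k) keystrokes.
Sum over k = 28,...,35: E = 39/11 + 39/10 + 39/9 + ... + 39/5 + 39/4 = 46.27522.

46.2752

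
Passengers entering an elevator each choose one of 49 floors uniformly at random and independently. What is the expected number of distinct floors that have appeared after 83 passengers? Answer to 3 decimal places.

For each floor, P(seen in 83 passengers) = 1 - (48/49)^83 = 0.8194.
By linearity of expectation, E[distinct seen] = 49·(1 - (48/49)^83) = 40.1500.

40.150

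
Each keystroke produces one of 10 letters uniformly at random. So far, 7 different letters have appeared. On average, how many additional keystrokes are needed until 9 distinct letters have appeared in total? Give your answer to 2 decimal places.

The wait to go from k to k+1 distinct letters is geometric with mean 10/(10-k).
Sum over k = 7,...,8: E = 10/3 + 10/2 = 8.333.

8.33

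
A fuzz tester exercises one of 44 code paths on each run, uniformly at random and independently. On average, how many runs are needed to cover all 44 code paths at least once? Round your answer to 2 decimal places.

Split into phases: going from k distinct to k+1 distinct takes on average 44/(44-k) runs.
E[T] = 44/44 + 44/43 + 44/42 + ... + 44/2 + 44/1 = 44·H_{44}.
H_{44} = 4.373, so E[T] = 192.400.

192.40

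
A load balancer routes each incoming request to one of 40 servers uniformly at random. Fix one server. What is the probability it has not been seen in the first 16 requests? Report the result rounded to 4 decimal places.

Each request misses the fixed server with probability (40-1)/40 = 39/40, independently.
P(still missing after 16) = (39/40)^16 = 0.66692.

0.6669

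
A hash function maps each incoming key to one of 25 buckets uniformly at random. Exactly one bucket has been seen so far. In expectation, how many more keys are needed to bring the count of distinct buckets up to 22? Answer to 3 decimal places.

From k distinct to k+1 distinct takes on average 25/(25-k) keys.
Sum over k = 1,...,21: E = 25/24 + 25/23 + 25/22 + ... + 25/5 + 25/4 = 48.5656.

48.566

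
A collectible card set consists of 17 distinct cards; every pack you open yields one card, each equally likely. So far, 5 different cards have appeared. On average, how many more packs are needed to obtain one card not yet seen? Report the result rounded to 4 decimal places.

1.4167

The number of packs until the next new card is geometric with success probability 12/17, so its mean is 17/12.
E = 17/12 = 1.41667.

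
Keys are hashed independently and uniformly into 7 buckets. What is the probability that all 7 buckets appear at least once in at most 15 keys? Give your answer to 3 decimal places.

0.434

By inclusion–exclusion over which buckets are missing,
P(all seen) = Σ_{j=0}^{7} (-1)^j C(7,j)((7-j)/7)^15
= 1.0000 - 0.6933 + 0.1350 - 0.0079 + 0.0001 - 0.0000 + 0.0000 - 0.0000
= 0.4339.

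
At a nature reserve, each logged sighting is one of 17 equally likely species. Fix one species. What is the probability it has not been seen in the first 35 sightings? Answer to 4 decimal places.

On each sighting the fixed species fails to appear with probability 16/17.
P(still missing after 35) = (16/17)^35 = 0.11981.

0.1198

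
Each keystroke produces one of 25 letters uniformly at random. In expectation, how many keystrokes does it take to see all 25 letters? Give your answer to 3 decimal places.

95.399

Split into phases: going from k distinct to k+1 distinct takes on average 25/(25-k) keystrokes.
E[T] = 25/25 + 25/24 + 25/23 + ... + 25/2 + 25/1 = 25·H_{25}.
H_{25} = 3.8160, so E[T] = 95.3990.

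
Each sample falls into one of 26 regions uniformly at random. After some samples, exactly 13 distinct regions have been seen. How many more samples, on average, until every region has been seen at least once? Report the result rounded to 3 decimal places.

With k distinct regions already seen, the next new one takes an expected 26/(26-k) samples.
Sum over k = 13,...,25: E = 26/13 + 26/12 + 26/11 + ... + 26/2 + 26/1 = 82.6835.

82.683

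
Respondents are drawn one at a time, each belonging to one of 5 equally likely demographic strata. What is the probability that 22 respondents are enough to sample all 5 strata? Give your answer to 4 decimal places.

0.9632

Let A_i be the event that stratum i is missing after 22 respondents. By inclusion–exclusion on the A_i,
P(all seen) = Σ_{j=0}^{5} (-1)^j C(5,j)((5-j)/5)^22
= 1.00000 - 0.03689 + 0.00013 - 0.00000 + 0.00000 - 0.00000
= 0.96324.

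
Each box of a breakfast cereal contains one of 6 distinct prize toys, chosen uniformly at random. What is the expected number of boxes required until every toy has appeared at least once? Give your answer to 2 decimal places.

After k distinct toys have appeared, the next box gives a new one with probability (6-k)/6, so the expected wait for the (k+1)-th is 6/(6-k).
E[T] = 6/6 + 6/5 + 6/4 + 6/3 + 6/2 + 6/1 = 6·H_{6}.
H_{6} = 2.450, so E[T] = 14.700.

14.70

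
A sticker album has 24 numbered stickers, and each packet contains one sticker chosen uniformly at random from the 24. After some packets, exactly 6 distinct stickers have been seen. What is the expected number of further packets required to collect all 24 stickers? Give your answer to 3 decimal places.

83.883

With k distinct stickers already seen, the next new one takes an expected 24/(24-k) packets.
Sum over k = 6,...,23: E = 24/18 + 24/17 + 24/16 + ... + 24/2 + 24/1 = 83.8826.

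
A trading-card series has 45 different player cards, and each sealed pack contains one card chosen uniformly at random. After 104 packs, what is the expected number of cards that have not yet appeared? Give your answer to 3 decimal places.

4.347

For each card, P(unseen after 104) = (44/45)^104 = 0.0966.
By linearity of expectation, E[unseen] = 45·(44/45)^104 = 4.3470.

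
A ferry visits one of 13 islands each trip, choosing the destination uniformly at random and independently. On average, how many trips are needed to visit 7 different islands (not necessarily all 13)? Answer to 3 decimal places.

Going from k to k+1 distinct takes a geometric number of trips with mean 13/(13-k).
Sum over k = 0,...,6: E = 13/13 + 13/12 + 13/11 + ... + 13/8 + 13/7 = 9.4917.

9.492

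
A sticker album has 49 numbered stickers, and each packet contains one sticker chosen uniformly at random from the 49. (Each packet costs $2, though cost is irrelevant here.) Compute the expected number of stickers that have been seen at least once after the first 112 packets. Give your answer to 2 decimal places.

44.13

For each sticker, P(seen in 112 packets) = 1 - (48/49)^112 = 0.901.
By linearity of expectation, E[distinct seen] = 49·(1 - (48/49)^112) = 44.133.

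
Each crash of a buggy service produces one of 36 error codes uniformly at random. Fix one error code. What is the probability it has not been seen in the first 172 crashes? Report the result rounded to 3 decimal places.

On each crash the fixed error code fails to appear with probability 35/36.
P(still missing after 172) = (35/36)^172 = 0.0079.

0.008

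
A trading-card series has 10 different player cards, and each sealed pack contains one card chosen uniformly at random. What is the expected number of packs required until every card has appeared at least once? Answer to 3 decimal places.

After k distinct cards have appeared, the next pack gives a new one with probability (10-k)/10, so the expected wait for the (k+1)-th is 10/(10-k).
E[T] = 10/10 + 10/9 + 10/8 + ... + 10/2 + 10/1 = 10·H_{10}.
H_{10} = 2.9290, so E[T] = 29.2897.

29.290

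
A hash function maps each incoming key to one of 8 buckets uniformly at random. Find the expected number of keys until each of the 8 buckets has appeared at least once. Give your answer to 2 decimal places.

21.74

The wait to go from k to k+1 distinct buckets is geometric with mean 8/(8-k).
E[T] = 8/8 + 8/7 + 8/6 + ... + 8/2 + 8/1 = 8·H_{8}.
H_{8} = 2.718, so E[T] = 21.743.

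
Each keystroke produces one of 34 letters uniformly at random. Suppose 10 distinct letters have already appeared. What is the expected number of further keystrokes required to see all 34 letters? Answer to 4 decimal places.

128.3826

With k distinct letters already seen, the next new one takes an expected 34/(34-k) keystrokes.
Sum over k = 10,...,33: E = 34/24 + 34/23 + 34/22 + ... + 34/2 + 34/1 = 128.38258.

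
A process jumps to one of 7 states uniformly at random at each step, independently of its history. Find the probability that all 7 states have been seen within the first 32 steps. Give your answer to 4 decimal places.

0.9500

Let A_i be the event that state i is missing after 32 steps. By inclusion–exclusion on the A_i,
P(all seen) = Σ_{j=0}^{7} (-1)^j C(7,j)((7-j)/7)^32
= 1.00000 - 0.05044 + 0.00044 - 0.00000 + 0.00000 - 0.00000 + 0.00000 - 0.00000
= 0.95000.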